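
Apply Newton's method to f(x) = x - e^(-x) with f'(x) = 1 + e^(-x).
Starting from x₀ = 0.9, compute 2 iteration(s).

f(x) = x - e^(-x)
f'(x) = 1 + e^(-x)
x₀ = 0.9

Newton-Raphson formula: x_{n+1} = x_n - f(x_n)/f'(x_n)

Iteration 1:
  f(0.900000) = 0.493430
  f'(0.900000) = 1.406570
  x_1 = 0.900000 - 0.493430/1.406570 = 0.549196
Iteration 2:
  f(0.549196) = -0.028218
  f'(0.549196) = 1.577414
  x_2 = 0.549196 - (-0.028218)/1.577414 = 0.567085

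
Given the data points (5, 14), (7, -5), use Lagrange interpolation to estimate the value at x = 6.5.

Lagrange interpolation formula:
P(x) = Σ yᵢ × Lᵢ(x)
where Lᵢ(x) = Π_{j≠i} (x - xⱼ)/(xᵢ - xⱼ)

L_0(6.5) = (6.5 - 7)/(5 - 7) = 0.250000
L_1(6.5) = (6.5 - 5)/(7 - 5) = 0.750000

P(6.5) = 14×L_0(6.5) + (-5)×L_1(6.5)
P(6.5) = -0.250000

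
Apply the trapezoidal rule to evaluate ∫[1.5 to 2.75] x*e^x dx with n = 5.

f(x) = x*e^x
a = 1.5, b = 2.75, n = 5
h = (b - a)/n = 0.250000

Trapezoidal rule: (h/2)[f(x₀) + 2f(x₁) + 2f(x₂) + ... + f(xₙ)]

x_0 = 1.5000, f(x_0) = 6.722534, coefficient = 1
x_1 = 1.7500, f(x_1) = 10.070555, coefficient = 2
x_2 = 2.0000, f(x_2) = 14.778112, coefficient = 2
x_3 = 2.2500, f(x_3) = 21.347406, coefficient = 2
x_4 = 2.5000, f(x_4) = 30.456235, coefficient = 2
x_5 = 2.7500, f(x_5) = 43.017238, coefficient = 1

I ≈ (0.250000/2) × 203.044386 = 25.380548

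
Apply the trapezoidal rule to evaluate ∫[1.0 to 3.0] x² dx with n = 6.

f(x) = x²
a = 1.0, b = 3.0, n = 6
h = (b - a)/n = 0.333333

Trapezoidal rule: (h/2)[f(x₀) + 2f(x₁) + 2f(x₂) + ... + f(xₙ)]

x_0 = 1.0000, f(x_0) = 1.000000, coefficient = 1
x_1 = 1.3333, f(x_1) = 1.777778, coefficient = 2
x_2 = 1.6667, f(x_2) = 2.777778, coefficient = 2
x_3 = 2.0000, f(x_3) = 4.000000, coefficient = 2
x_4 = 2.3333, f(x_4) = 5.444444, coefficient = 2
x_5 = 2.6667, f(x_5) = 7.111111, coefficient = 2
x_6 = 3.0000, f(x_6) = 9.000000, coefficient = 1

I ≈ (0.333333/2) × 52.222222 = 8.703704
Exact value: 8.666667
Error: 0.037037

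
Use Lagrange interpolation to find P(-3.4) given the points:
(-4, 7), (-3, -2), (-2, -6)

Lagrange interpolation formula:
P(x) = Σ yᵢ × Lᵢ(x)
where Lᵢ(x) = Π_{j≠i} (x - xⱼ)/(xᵢ - xⱼ)

L_0(-3.4) = (-3.4 - (-3))/(-4 - (-3)) × (-3.4 - (-2))/(-4 - (-2)) = 0.280000
L_1(-3.4) = (-3.4 - (-4))/(-3 - (-4)) × (-3.4 - (-2))/(-3 - (-2)) = 0.840000
L_2(-3.4) = (-3.4 - (-4))/(-2 - (-4)) × (-3.4 - (-3))/(-2 - (-3)) = -0.120000

P(-3.4) = 7×L_0(-3.4) + (-2)×L_1(-3.4) + (-6)×L_2(-3.4)
P(-3.4) = 1.000000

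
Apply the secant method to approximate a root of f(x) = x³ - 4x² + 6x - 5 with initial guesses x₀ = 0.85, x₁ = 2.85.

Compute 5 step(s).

f(x) = x³ - 4x² + 6x - 5
x₀ = 0.85, x₁ = 2.85

Secant formula: x_{n+1} = x_n - f(x_n)(x_n - x_{n-1})/(f(x_n) - f(x_{n-1}))

Iteration 1:
  f(0.850000) = -2.175875
  f(2.850000) = 2.759125
  x_2 = 2.850000 - 2.759125×(2.850000 - 0.850000)/(2.759125 - (-2.175875))
       = 1.731814
Iteration 2:
  f(2.850000) = 2.759125
  f(1.731814) = -1.411814
  x_3 = 1.731814 - (-1.411814)×(1.731814 - 2.850000)/(-1.411814 - 2.759125)
       = 2.110307
Iteration 3:
  f(1.731814) = -1.411814
  f(2.110307) = -0.753710
  x_4 = 2.110307 - (-0.753710)×(2.110307 - 1.731814)/(-0.753710 - (-1.411814))
       = 2.543785
Iteration 4:
  f(2.110307) = -0.753710
  f(2.543785) = 0.839771
  x_5 = 2.543785 - 0.839771×(2.543785 - 2.110307)/(0.839771 - (-0.753710))
       = 2.315340
Iteration 5:
  f(2.543785) = 0.839771
  f(2.315340) = -0.139085
  x_6 = 2.315340 - (-0.139085)×(2.315340 - 2.543785)/(-0.139085 - 0.839771)
       = 2.347799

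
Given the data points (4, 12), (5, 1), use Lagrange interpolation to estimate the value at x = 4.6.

Lagrange interpolation formula:
P(x) = Σ yᵢ × Lᵢ(x)
where Lᵢ(x) = Π_{j≠i} (x - xⱼ)/(xᵢ - xⱼ)

L_0(4.6) = (4.6 - 5)/(4 - 5) = 0.400000
L_1(4.6) = (4.6 - 4)/(5 - 4) = 0.600000

P(4.6) = 12×L_0(4.6) + 1×L_1(4.6)
P(4.6) = 5.400000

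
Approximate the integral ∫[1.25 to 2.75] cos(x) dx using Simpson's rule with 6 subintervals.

f(x) = cos(x)
a = 1.25, b = 2.75, n = 6
h = (b - a)/n = 0.250000

Simpson's rule: (h/3)[f(x₀) + 4f(x₁) + 2f(x₂) + ... + f(xₙ)]

x_0 = 1.2500, f(x_0) = 0.315322, coefficient = 1
x_1 = 1.5000, f(x_1) = 0.070737, coefficient = 4
x_2 = 1.7500, f(x_2) = -0.178246, coefficient = 2
x_3 = 2.0000, f(x_3) = -0.416147, coefficient = 4
x_4 = 2.2500, f(x_4) = -0.628174, coefficient = 2
x_5 = 2.5000, f(x_5) = -0.801144, coefficient = 4
x_6 = 2.7500, f(x_6) = -0.924302, coefficient = 1

I ≈ (0.250000/3) × -6.808032 = -0.567336
Exact value: -0.567324
Error: 0.000012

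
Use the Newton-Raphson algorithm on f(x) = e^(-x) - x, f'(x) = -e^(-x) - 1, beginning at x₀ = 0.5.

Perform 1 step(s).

f(x) = e^(-x) - x
f'(x) = -e^(-x) - 1
x₀ = 0.5

Newton-Raphson formula: x_{n+1} = x_n - f(x_n)/f'(x_n)

Iteration 1:
  f(0.500000) = 0.106531
  f'(0.500000) = -1.606531
  x_1 = 0.500000 - 0.106531/(-1.606531) = 0.566311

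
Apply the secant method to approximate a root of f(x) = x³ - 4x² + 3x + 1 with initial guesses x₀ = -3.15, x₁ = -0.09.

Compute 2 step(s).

f(x) = x³ - 4x² + 3x + 1
x₀ = -3.15, x₁ = -0.09

Secant formula: x_{n+1} = x_n - f(x_n)(x_n - x_{n-1})/(f(x_n) - f(x_{n-1}))

Iteration 1:
  f(-3.150000) = -79.395875
  f(-0.090000) = 0.696871
  x_2 = -0.090000 - 0.696871×(-0.090000 - (-3.150000))/(0.696871 - (-79.395875))
       = -0.116624
Iteration 2:
  f(-0.090000) = 0.696871
  f(-0.116624) = 0.594135
  x_3 = -0.116624 - 0.594135×(-0.116624 - (-0.090000))/(0.594135 - 0.696871)
       = -0.270598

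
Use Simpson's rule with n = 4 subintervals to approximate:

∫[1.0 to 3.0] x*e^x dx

f(x) = x*e^x
a = 1.0, b = 3.0, n = 4
h = (b - a)/n = 0.500000

Simpson's rule: (h/3)[f(x₀) + 4f(x₁) + 2f(x₂) + ... + f(xₙ)]

x_0 = 1.0000, f(x_0) = 2.718282, coefficient = 1
x_1 = 1.5000, f(x_1) = 6.722534, coefficient = 4
x_2 = 2.0000, f(x_2) = 14.778112, coefficient = 2
x_3 = 2.5000, f(x_3) = 30.456235, coefficient = 4
x_4 = 3.0000, f(x_4) = 60.256611, coefficient = 1

I ≈ (0.500000/3) × 241.246191 = 40.207699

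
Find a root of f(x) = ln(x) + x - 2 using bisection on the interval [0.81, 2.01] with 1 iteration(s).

f(x) = ln(x) + x - 2
Initial interval: [0.81, 2.01]

Iteration 1:
  c_1 = (0.810000 + 2.010000)/2 = 1.410000
  f(c_1) = f(1.410000) = -0.246410
  f(a) × f(c) ≥ 0, new interval: [1.410000, 2.010000]

After 1 iteration(s), the approximation is c_1 = 1.410000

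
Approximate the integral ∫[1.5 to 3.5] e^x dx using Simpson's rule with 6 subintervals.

f(x) = e^x
a = 1.5, b = 3.5, n = 6
h = (b - a)/n = 0.333333

Simpson's rule: (h/3)[f(x₀) + 4f(x₁) + 2f(x₂) + ... + f(xₙ)]

x_0 = 1.5000, f(x_0) = 4.481689, coefficient = 1
x_1 = 1.8333, f(x_1) = 6.254701, coefficient = 4
x_2 = 2.1667, f(x_2) = 8.729138, coefficient = 2
x_3 = 2.5000, f(x_3) = 12.182494, coefficient = 4
x_4 = 2.8333, f(x_4) = 17.002040, coefficient = 2
x_5 = 3.1667, f(x_5) = 23.728258, coefficient = 4
x_6 = 3.5000, f(x_6) = 33.115452, coefficient = 1

I ≈ (0.333333/3) × 257.721310 = 28.635701
Exact value: 28.633763
Error: 0.001938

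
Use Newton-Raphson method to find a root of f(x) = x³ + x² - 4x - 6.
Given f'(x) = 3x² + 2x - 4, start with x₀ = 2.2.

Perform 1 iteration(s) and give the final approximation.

f(x) = x³ + x² - 4x - 6
f'(x) = 3x² + 2x - 4
x₀ = 2.2

Newton-Raphson formula: x_{n+1} = x_n - f(x_n)/f'(x_n)

Iteration 1:
  f(2.200000) = 0.688000
  f'(2.200000) = 14.920000
  x_1 = 2.200000 - 0.688000/14.920000 = 2.153887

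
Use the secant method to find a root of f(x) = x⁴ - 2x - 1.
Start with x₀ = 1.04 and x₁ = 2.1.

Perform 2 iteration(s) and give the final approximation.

f(x) = x⁴ - 2x - 1
x₀ = 1.04, x₁ = 2.1

Secant formula: x_{n+1} = x_n - f(x_n)(x_n - x_{n-1})/(f(x_n) - f(x_{n-1}))

Iteration 1:
  f(1.040000) = -1.910141
  f(2.100000) = 14.248100
  x_2 = 2.100000 - 14.248100×(2.100000 - 1.040000)/(14.248100 - (-1.910141))
       = 1.165308
Iteration 2:
  f(2.100000) = 14.248100
  f(1.165308) = -1.486609
  x_3 = 1.165308 - (-1.486609)×(1.165308 - 2.100000)/(-1.486609 - 14.248100)
       = 1.253617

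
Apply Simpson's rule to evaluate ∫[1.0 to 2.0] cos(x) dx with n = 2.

f(x) = cos(x)
a = 1.0, b = 2.0, n = 2
h = (b - a)/n = 0.500000

Simpson's rule: (h/3)[f(x₀) + 4f(x₁) + 2f(x₂) + ... + f(xₙ)]

x_0 = 1.0000, f(x_0) = 0.540302, coefficient = 1
x_1 = 1.5000, f(x_1) = 0.070737, coefficient = 4
x_2 = 2.0000, f(x_2) = -0.416147, coefficient = 1

I ≈ (0.500000/3) × 0.407104 = 0.067851
Exact value: 0.067826
Error: 0.000024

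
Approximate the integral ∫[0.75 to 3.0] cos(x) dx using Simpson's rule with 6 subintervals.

f(x) = cos(x)
a = 0.75, b = 3.0, n = 6
h = (b - a)/n = 0.375000

Simpson's rule: (h/3)[f(x₀) + 4f(x₁) + 2f(x₂) + ... + f(xₙ)]

x_0 = 0.7500, f(x_0) = 0.731689, coefficient = 1
x_1 = 1.1250, f(x_1) = 0.431177, coefficient = 4
x_2 = 1.5000, f(x_2) = 0.070737, coefficient = 2
x_3 = 1.8750, f(x_3) = -0.299534, coefficient = 4
x_4 = 2.2500, f(x_4) = -0.628174, coefficient = 2
x_5 = 2.6250, f(x_5) = -0.869507, coefficient = 4
x_6 = 3.0000, f(x_6) = -0.989992, coefficient = 1

I ≈ (0.375000/3) × -4.324633 = -0.540579
Exact value: -0.540519
Error: 0.000060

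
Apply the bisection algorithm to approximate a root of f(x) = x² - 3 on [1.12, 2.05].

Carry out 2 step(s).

f(x) = x² - 3
Initial interval: [1.12, 2.05]

Iteration 1:
  c_1 = (1.120000 + 2.050000)/2 = 1.585000
  f(c_1) = f(1.585000) = -0.487775
  f(a) × f(c) ≥ 0, new interval: [1.585000, 2.050000]
Iteration 2:
  c_2 = (1.585000 + 2.050000)/2 = 1.817500
  f(c_2) = f(1.817500) = 0.303306
  f(a) × f(c) < 0, new interval: [1.585000, 1.817500]

After 2 iteration(s), the approximation is c_2 = 1.817500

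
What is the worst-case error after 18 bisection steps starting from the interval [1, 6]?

Bisection error bound: |error| ≤ (b-a)/2^n
|error| ≤ (6 - 1)/2^18 = 5/2^18
|error| ≤ 0.0000190735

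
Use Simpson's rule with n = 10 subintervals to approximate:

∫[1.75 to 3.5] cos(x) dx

f(x) = cos(x)
a = 1.75, b = 3.5, n = 10
h = (b - a)/n = 0.175000

Simpson's rule: (h/3)[f(x₀) + 4f(x₁) + 2f(x₂) + ... + f(xₙ)]

x_0 = 1.7500, f(x_0) = -0.178246, coefficient = 1
x_1 = 1.9250, f(x_1) = -0.346844, coefficient = 4
x_2 = 2.1000, f(x_2) = -0.504846, coefficient = 2
x_3 = 2.2750, f(x_3) = -0.647427, coefficient = 4
x_4 = 2.4500, f(x_4) = -0.770231, coefficient = 2
x_5 = 2.6250, f(x_5) = -0.869507, coefficient = 4
x_6 = 2.8000, f(x_6) = -0.942222, coefficient = 2
x_7 = 2.9750, f(x_7) = -0.986156, coefficient = 4
x_8 = 3.1500, f(x_8) = -0.999965, coefficient = 2
x_9 = 3.3250, f(x_9) = -0.983228, coefficient = 4
x_10 = 3.5000, f(x_10) = -0.936457, coefficient = 1

I ≈ (0.175000/3) × -22.881877 = -1.334776
Exact value: -1.334769
Error: 0.000007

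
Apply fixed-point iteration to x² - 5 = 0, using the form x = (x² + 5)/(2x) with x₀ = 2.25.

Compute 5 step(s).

Equation: x² - 5 = 0
Fixed-point form: x = (x² + 5)/(2x)
x₀ = 2.25

x_1 = g(2.250000) = 2.236111
x_2 = g(2.236111) = 2.236068
x_3 = g(2.236068) = 2.236068
x_4 = g(2.236068) = 2.236068
x_5 = g(2.236068) = 2.236068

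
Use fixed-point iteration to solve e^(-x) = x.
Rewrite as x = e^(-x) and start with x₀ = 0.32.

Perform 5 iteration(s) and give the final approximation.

Equation: e^(-x) = x
Fixed-point form: x = e^(-x)
x₀ = 0.32

x_1 = g(0.320000) = 0.726149
x_2 = g(0.726149) = 0.483768
x_3 = g(0.483768) = 0.616456
x_4 = g(0.616456) = 0.539854
x_5 = g(0.539854) = 0.582833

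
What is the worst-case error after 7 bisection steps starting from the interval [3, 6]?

Bisection error bound: |error| ≤ (b-a)/2^n
|error| ≤ (6 - 3)/2^7 = 3/2^7
|error| ≤ 0.0234375000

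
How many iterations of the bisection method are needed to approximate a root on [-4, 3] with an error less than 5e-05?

We need (b-a)/2^n ≤ 5e-05
(3 - (-4))/2^n ≤ 5e-05
7/2^n ≤ 5e-05
2^n ≥ 140000
n ≥ log₂(140000) = 17.10
n ≥ 18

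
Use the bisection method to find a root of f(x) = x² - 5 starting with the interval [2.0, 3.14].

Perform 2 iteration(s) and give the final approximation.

f(x) = x² - 5
Initial interval: [2.0, 3.14]

Iteration 1:
  c_1 = (2.000000 + 3.140000)/2 = 2.570000
  f(c_1) = f(2.570000) = 1.604900
  f(a) × f(c) < 0, new interval: [2.000000, 2.570000]
Iteration 2:
  c_2 = (2.000000 + 2.570000)/2 = 2.285000
  f(c_2) = f(2.285000) = 0.221225
  f(a) × f(c) < 0, new interval: [2.000000, 2.285000]

After 2 iteration(s), the approximation is c_2 = 2.285000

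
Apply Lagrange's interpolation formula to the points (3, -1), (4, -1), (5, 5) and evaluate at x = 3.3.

Lagrange interpolation formula:
P(x) = Σ yᵢ × Lᵢ(x)
where Lᵢ(x) = Π_{j≠i} (x - xⱼ)/(xᵢ - xⱼ)

L_0(3.3) = (3.3 - 4)/(3 - 4) × (3.3 - 5)/(3 - 5) = 0.595000
L_1(3.3) = (3.3 - 3)/(4 - 3) × (3.3 - 5)/(4 - 5) = 0.510000
L_2(3.3) = (3.3 - 3)/(5 - 3) × (3.3 - 4)/(5 - 4) = -0.105000

P(3.3) = (-1)×L_0(3.3) + (-1)×L_1(3.3) + 5×L_2(3.3)
P(3.3) = -1.630000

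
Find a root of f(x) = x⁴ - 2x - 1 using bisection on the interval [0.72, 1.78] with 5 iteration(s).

f(x) = x⁴ - 2x - 1
Initial interval: [0.72, 1.78]

Iteration 1:
  c_1 = (0.720000 + 1.780000)/2 = 1.250000
  f(c_1) = f(1.250000) = -1.058594
  f(a) × f(c) ≥ 0, new interval: [1.250000, 1.780000]
Iteration 2:
  c_2 = (1.250000 + 1.780000)/2 = 1.515000
  f(c_2) = f(1.515000) = 1.238058
  f(a) × f(c) < 0, new interval: [1.250000, 1.515000]
Iteration 3:
  c_3 = (1.250000 + 1.515000)/2 = 1.382500
  f(c_3) = f(1.382500) = -0.111908
  f(a) × f(c) ≥ 0, new interval: [1.382500, 1.515000]
Iteration 4:
  c_4 = (1.382500 + 1.515000)/2 = 1.448750
  f(c_4) = f(1.448750) = 0.507783
  f(a) × f(c) < 0, new interval: [1.382500, 1.448750]
Iteration 5:
  c_5 = (1.382500 + 1.448750)/2 = 1.415625
  f(c_5) = f(1.415625) = 0.184743
  f(a) × f(c) < 0, new interval: [1.382500, 1.415625]

After 5 iteration(s), the approximation is c_5 = 1.415625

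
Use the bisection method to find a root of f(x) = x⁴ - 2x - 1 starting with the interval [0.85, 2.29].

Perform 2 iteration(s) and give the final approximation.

f(x) = x⁴ - 2x - 1
Initial interval: [0.85, 2.29]

Iteration 1:
  c_1 = (0.850000 + 2.290000)/2 = 1.570000
  f(c_1) = f(1.570000) = 1.935732
  f(a) × f(c) < 0, new interval: [0.850000, 1.570000]
Iteration 2:
  c_2 = (0.850000 + 1.570000)/2 = 1.210000
  f(c_2) = f(1.210000) = -1.276411
  f(a) × f(c) ≥ 0, new interval: [1.210000, 1.570000]

After 2 iteration(s), the approximation is c_2 = 1.210000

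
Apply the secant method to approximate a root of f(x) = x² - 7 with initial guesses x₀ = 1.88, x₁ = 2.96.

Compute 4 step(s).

f(x) = x² - 7
x₀ = 1.88, x₁ = 2.96

Secant formula: x_{n+1} = x_n - f(x_n)(x_n - x_{n-1})/(f(x_n) - f(x_{n-1}))

Iteration 1:
  f(1.880000) = -3.465600
  f(2.960000) = 1.761600
  x_2 = 2.960000 - 1.761600×(2.960000 - 1.880000)/(1.761600 - (-3.465600))
       = 2.596033
Iteration 2:
  f(2.960000) = 1.761600
  f(2.596033) = -0.260612
  x_3 = 2.596033 - (-0.260612)×(2.596033 - 2.960000)/(-0.260612 - 1.761600)
       = 2.642939
Iteration 3:
  f(2.596033) = -0.260612
  f(2.642939) = -0.014872
  x_4 = 2.642939 - (-0.014872)×(2.642939 - 2.596033)/(-0.014872 - (-0.260612))
       = 2.645778
Iteration 4:
  f(2.642939) = -0.014872
  f(2.645778) = 0.000141
  x_5 = 2.645778 - 0.000141×(2.645778 - 2.642939)/(0.000141 - (-0.014872))
       = 2.645751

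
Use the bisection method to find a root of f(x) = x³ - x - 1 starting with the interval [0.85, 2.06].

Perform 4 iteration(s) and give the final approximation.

f(x) = x³ - x - 1
Initial interval: [0.85, 2.06]

Iteration 1:
  c_1 = (0.850000 + 2.060000)/2 = 1.455000
  f(c_1) = f(1.455000) = 0.625271
  f(a) × f(c) < 0, new interval: [0.850000, 1.455000]
Iteration 2:
  c_2 = (0.850000 + 1.455000)/2 = 1.152500
  f(c_2) = f(1.152500) = -0.621685
  f(a) × f(c) ≥ 0, new interval: [1.152500, 1.455000]
Iteration 3:
  c_3 = (1.152500 + 1.455000)/2 = 1.303750
  f(c_3) = f(1.303750) = -0.087683
  f(a) × f(c) ≥ 0, new interval: [1.303750, 1.455000]
Iteration 4:
  c_4 = (1.303750 + 1.455000)/2 = 1.379375
  f(c_4) = f(1.379375) = 0.245128
  f(a) × f(c) < 0, new interval: [1.303750, 1.379375]

After 4 iteration(s), the approximation is c_4 = 1.379375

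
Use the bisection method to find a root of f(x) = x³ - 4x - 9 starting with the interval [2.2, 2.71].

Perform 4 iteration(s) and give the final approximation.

f(x) = x³ - 4x - 9
Initial interval: [2.2, 2.71]

Iteration 1:
  c_1 = (2.200000 + 2.710000)/2 = 2.455000
  f(c_1) = f(2.455000) = -4.023654
  f(a) × f(c) ≥ 0, new interval: [2.455000, 2.710000]
Iteration 2:
  c_2 = (2.455000 + 2.710000)/2 = 2.582500
  f(c_2) = f(2.582500) = -2.106517
  f(a) × f(c) ≥ 0, new interval: [2.582500, 2.710000]
Iteration 3:
  c_3 = (2.582500 + 2.710000)/2 = 2.646250
  f(c_3) = f(2.646250) = -1.054266
  f(a) × f(c) ≥ 0, new interval: [2.646250, 2.710000]
Iteration 4:
  c_4 = (2.646250 + 2.710000)/2 = 2.678125
  f(c_4) = f(2.678125) = -0.504041
  f(a) × f(c) ≥ 0, new interval: [2.678125, 2.710000]

After 4 iteration(s), the approximation is c_4 = 2.678125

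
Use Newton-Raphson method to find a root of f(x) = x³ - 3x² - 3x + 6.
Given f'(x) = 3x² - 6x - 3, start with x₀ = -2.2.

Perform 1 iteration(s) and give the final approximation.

f(x) = x³ - 3x² - 3x + 6
f'(x) = 3x² - 6x - 3
x₀ = -2.2

Newton-Raphson formula: x_{n+1} = x_n - f(x_n)/f'(x_n)

Iteration 1:
  f(-2.200000) = -12.568000
  f'(-2.200000) = 24.720000
  x_1 = -2.200000 - (-12.568000)/24.720000 = -1.691586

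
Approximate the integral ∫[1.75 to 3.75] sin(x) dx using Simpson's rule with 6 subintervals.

f(x) = sin(x)
a = 1.75, b = 3.75, n = 6
h = (b - a)/n = 0.333333

Simpson's rule: (h/3)[f(x₀) + 4f(x₁) + 2f(x₂) + ... + f(xₙ)]

x_0 = 1.7500, f(x_0) = 0.983986, coefficient = 1
x_1 = 2.0833, f(x_1) = 0.871503, coefficient = 4
x_2 = 2.4167, f(x_2) = 0.663080, coefficient = 2
x_3 = 2.7500, f(x_3) = 0.381661, coefficient = 4
x_4 = 3.0833, f(x_4) = 0.058226, coefficient = 2
x_5 = 3.4167, f(x_5) = -0.271618, coefficient = 4
x_6 = 3.7500, f(x_6) = -0.571561, coefficient = 1

I ≈ (0.333333/3) × 5.781222 = 0.642358
Exact value: 0.642313
Error: 0.000045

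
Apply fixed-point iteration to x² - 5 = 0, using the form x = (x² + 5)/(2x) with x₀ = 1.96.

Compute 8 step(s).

Equation: x² - 5 = 0
Fixed-point form: x = (x² + 5)/(2x)
x₀ = 1.96

x_1 = g(1.960000) = 2.255510
x_2 = g(2.255510) = 2.236152
x_3 = g(2.236152) = 2.236068
x_4 = g(2.236068) = 2.236068
x_5 = g(2.236068) = 2.236068
x_6 = g(2.236068) = 2.236068
x_7 = g(2.236068) = 2.236068
x_8 = g(2.236068) = 2.236068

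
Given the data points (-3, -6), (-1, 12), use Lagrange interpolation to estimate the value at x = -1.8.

Lagrange interpolation formula:
P(x) = Σ yᵢ × Lᵢ(x)
where Lᵢ(x) = Π_{j≠i} (x - xⱼ)/(xᵢ - xⱼ)

L_0(-1.8) = (-1.8 - (-1))/(-3 - (-1)) = 0.400000
L_1(-1.8) = (-1.8 - (-3))/(-1 - (-3)) = 0.600000

P(-1.8) = (-6)×L_0(-1.8) + 12×L_1(-1.8)
P(-1.8) = 4.800000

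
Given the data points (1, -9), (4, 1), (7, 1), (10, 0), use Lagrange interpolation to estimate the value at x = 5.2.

Lagrange interpolation formula:
P(x) = Σ yᵢ × Lᵢ(x)
where Lᵢ(x) = Π_{j≠i} (x - xⱼ)/(xᵢ - xⱼ)

L_0(5.2) = (5.2 - 4)/(1 - 4) × (5.2 - 7)/(1 - 7) × (5.2 - 10)/(1 - 10) = -0.064000
L_1(5.2) = (5.2 - 1)/(4 - 1) × (5.2 - 7)/(4 - 7) × (5.2 - 10)/(4 - 10) = 0.672000
L_2(5.2) = (5.2 - 1)/(7 - 1) × (5.2 - 4)/(7 - 4) × (5.2 - 10)/(7 - 10) = 0.448000
L_3(5.2) = (5.2 - 1)/(10 - 1) × (5.2 - 4)/(10 - 4) × (5.2 - 7)/(10 - 7) = -0.056000

P(5.2) = (-9)×L_0(5.2) + 1×L_1(5.2) + 1×L_2(5.2) + 0×L_3(5.2)
P(5.2) = 1.696000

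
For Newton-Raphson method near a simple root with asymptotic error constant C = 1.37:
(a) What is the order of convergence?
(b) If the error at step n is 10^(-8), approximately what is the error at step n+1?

(a) Newton-Raphson has quadratic (order 2) convergence near simple roots.
    This means |e_{n+1}| ≈ C|e_n|².

(b) With |e_n| = 10^(-8) and C = 1.37:
    |e_{n+1}| ≈ 1.37 × (10^(-8))² = 1.37 × 10^(-16)

(a) 2 (quadratic); (b) |e_{n+1}| ≈ 1.370e-16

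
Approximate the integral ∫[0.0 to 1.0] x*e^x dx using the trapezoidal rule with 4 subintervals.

f(x) = x*e^x
a = 0.0, b = 1.0, n = 4
h = (b - a)/n = 0.250000

Trapezoidal rule: (h/2)[f(x₀) + 2f(x₁) + 2f(x₂) + ... + f(xₙ)]

x_0 = 0.0000, f(x_0) = 0.000000, coefficient = 1
x_1 = 0.2500, f(x_1) = 0.321006, coefficient = 2
x_2 = 0.5000, f(x_2) = 0.824361, coefficient = 2
x_3 = 0.7500, f(x_3) = 1.587750, coefficient = 2
x_4 = 1.0000, f(x_4) = 2.718282, coefficient = 1

I ≈ (0.250000/2) × 8.184516 = 1.023064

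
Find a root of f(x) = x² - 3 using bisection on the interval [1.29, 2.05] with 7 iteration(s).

f(x) = x² - 3
Initial interval: [1.29, 2.05]

Iteration 1:
  c_1 = (1.290000 + 2.050000)/2 = 1.670000
  f(c_1) = f(1.670000) = -0.211100
  f(a) × f(c) ≥ 0, new interval: [1.670000, 2.050000]
Iteration 2:
  c_2 = (1.670000 + 2.050000)/2 = 1.860000
  f(c_2) = f(1.860000) = 0.459600
  f(a) × f(c) < 0, new interval: [1.670000, 1.860000]
Iteration 3:
  c_3 = (1.670000 + 1.860000)/2 = 1.765000
  f(c_3) = f(1.765000) = 0.115225
  f(a) × f(c) < 0, new interval: [1.670000, 1.765000]
Iteration 4:
  c_4 = (1.670000 + 1.765000)/2 = 1.717500
  f(c_4) = f(1.717500) = -0.050194
  f(a) × f(c) ≥ 0, new interval: [1.717500, 1.765000]
Iteration 5:
  c_5 = (1.717500 + 1.765000)/2 = 1.741250
  f(c_5) = f(1.741250) = 0.031952
  f(a) × f(c) < 0, new interval: [1.717500, 1.741250]
Iteration 6:
  c_6 = (1.717500 + 1.741250)/2 = 1.729375
  f(c_6) = f(1.729375) = -0.009262
  f(a) × f(c) ≥ 0, new interval: [1.729375, 1.741250]
Iteration 7:
  c_7 = (1.729375 + 1.741250)/2 = 1.735313
  f(c_7) = f(1.735313) = 0.011309
  f(a) × f(c) < 0, new interval: [1.729375, 1.735313]

After 7 iteration(s), the approximation is c_7 = 1.735313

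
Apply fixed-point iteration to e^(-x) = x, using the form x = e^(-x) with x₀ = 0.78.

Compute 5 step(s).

Equation: e^(-x) = x
Fixed-point form: x = e^(-x)
x₀ = 0.78

x_1 = g(0.780000) = 0.458406
x_2 = g(0.458406) = 0.632291
x_3 = g(0.632291) = 0.531373
x_4 = g(0.531373) = 0.587797
x_5 = g(0.587797) = 0.555550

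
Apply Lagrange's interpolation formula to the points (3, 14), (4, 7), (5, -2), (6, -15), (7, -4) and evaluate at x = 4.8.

Lagrange interpolation formula:
P(x) = Σ yᵢ × Lᵢ(x)
where Lᵢ(x) = Π_{j≠i} (x - xⱼ)/(xᵢ - xⱼ)

L_0(4.8) = (4.8 - 4)/(3 - 4) × (4.8 - 5)/(3 - 5) × (4.8 - 6)/(3 - 6) × (4.8 - 7)/(3 - 7) = -0.017600
L_1(4.8) = (4.8 - 3)/(4 - 3) × (4.8 - 5)/(4 - 5) × (4.8 - 6)/(4 - 6) × (4.8 - 7)/(4 - 7) = 0.158400
L_2(4.8) = (4.8 - 3)/(5 - 3) × (4.8 - 4)/(5 - 4) × (4.8 - 6)/(5 - 6) × (4.8 - 7)/(5 - 7) = 0.950400
L_3(4.8) = (4.8 - 3)/(6 - 3) × (4.8 - 4)/(6 - 4) × (4.8 - 5)/(6 - 5) × (4.8 - 7)/(6 - 7) = -0.105600
L_4(4.8) = (4.8 - 3)/(7 - 3) × (4.8 - 4)/(7 - 4) × (4.8 - 5)/(7 - 5) × (4.8 - 6)/(7 - 6) = 0.014400

P(4.8) = 14×L_0(4.8) + 7×L_1(4.8) + (-2)×L_2(4.8) + (-15)×L_3(4.8) + (-4)×L_4(4.8)
P(4.8) = 0.488000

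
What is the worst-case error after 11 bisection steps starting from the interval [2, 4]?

Bisection error bound: |error| ≤ (b-a)/2^n
|error| ≤ (4 - 2)/2^11 = 2/2^11
|error| ≤ 0.0009765625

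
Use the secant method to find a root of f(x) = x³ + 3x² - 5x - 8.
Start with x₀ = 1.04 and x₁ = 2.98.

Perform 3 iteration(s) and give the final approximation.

f(x) = x³ + 3x² - 5x - 8
x₀ = 1.04, x₁ = 2.98

Secant formula: x_{n+1} = x_n - f(x_n)(x_n - x_{n-1})/(f(x_n) - f(x_{n-1}))

Iteration 1:
  f(1.040000) = -8.830336
  f(2.980000) = 30.204792
  x_2 = 2.980000 - 30.204792×(2.980000 - 1.040000)/(30.204792 - (-8.830336))
       = 1.478857
Iteration 2:
  f(2.980000) = 30.204792
  f(1.478857) = -5.598941
  x_3 = 1.478857 - (-5.598941)×(1.478857 - 2.980000)/(-5.598941 - 30.204792)
       = 1.713604
Iteration 3:
  f(1.478857) = -5.598941
  f(1.713604) = -2.726810
  x_4 = 1.713604 - (-2.726810)×(1.713604 - 1.478857)/(-2.726810 - (-5.598941))
       = 1.936473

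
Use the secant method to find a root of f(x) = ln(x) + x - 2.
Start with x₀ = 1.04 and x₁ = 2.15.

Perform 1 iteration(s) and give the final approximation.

f(x) = ln(x) + x - 2
x₀ = 1.04, x₁ = 2.15

Secant formula: x_{n+1} = x_n - f(x_n)(x_n - x_{n-1})/(f(x_n) - f(x_{n-1}))

Iteration 1:
  f(1.040000) = -0.920779
  f(2.150000) = 0.915468
  x_2 = 2.150000 - 0.915468×(2.150000 - 1.040000)/(0.915468 - (-0.920779))
       = 1.596605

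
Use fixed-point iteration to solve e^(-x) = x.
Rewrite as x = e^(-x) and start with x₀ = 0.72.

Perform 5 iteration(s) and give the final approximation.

Equation: e^(-x) = x
Fixed-point form: x = e^(-x)
x₀ = 0.72

x_1 = g(0.720000) = 0.486752
x_2 = g(0.486752) = 0.614619
x_3 = g(0.614619) = 0.540847
x_4 = g(0.540847) = 0.582255
x_5 = g(0.582255) = 0.558637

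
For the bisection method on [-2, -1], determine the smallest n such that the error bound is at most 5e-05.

We need (b-a)/2^n ≤ 5e-05
(-1 - (-2))/2^n ≤ 5e-05
1/2^n ≤ 5e-05
2^n ≥ 20000
n ≥ log₂(20000) = 14.29
n ≥ 15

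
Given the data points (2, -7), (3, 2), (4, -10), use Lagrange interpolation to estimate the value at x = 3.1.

Lagrange interpolation formula:
P(x) = Σ yᵢ × Lᵢ(x)
where Lᵢ(x) = Π_{j≠i} (x - xⱼ)/(xᵢ - xⱼ)

L_0(3.1) = (3.1 - 3)/(2 - 3) × (3.1 - 4)/(2 - 4) = -0.045000
L_1(3.1) = (3.1 - 2)/(3 - 2) × (3.1 - 4)/(3 - 4) = 0.990000
L_2(3.1) = (3.1 - 2)/(4 - 2) × (3.1 - 3)/(4 - 3) = 0.055000

P(3.1) = (-7)×L_0(3.1) + 2×L_1(3.1) + (-10)×L_2(3.1)
P(3.1) = 1.745000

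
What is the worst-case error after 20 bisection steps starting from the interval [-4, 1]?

Bisection error bound: |error| ≤ (b-a)/2^n
|error| ≤ (1 - (-4))/2^20 = 5/2^20
|error| ≤ 0.0000047684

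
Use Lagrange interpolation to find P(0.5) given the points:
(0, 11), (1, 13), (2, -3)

Lagrange interpolation formula:
P(x) = Σ yᵢ × Lᵢ(x)
where Lᵢ(x) = Π_{j≠i} (x - xⱼ)/(xᵢ - xⱼ)

L_0(0.5) = (0.5 - 1)/(0 - 1) × (0.5 - 2)/(0 - 2) = 0.375000
L_1(0.5) = (0.5 - 0)/(1 - 0) × (0.5 - 2)/(1 - 2) = 0.750000
L_2(0.5) = (0.5 - 0)/(2 - 0) × (0.5 - 1)/(2 - 1) = -0.125000

P(0.5) = 11×L_0(0.5) + 13×L_1(0.5) + (-3)×L_2(0.5)
P(0.5) = 14.250000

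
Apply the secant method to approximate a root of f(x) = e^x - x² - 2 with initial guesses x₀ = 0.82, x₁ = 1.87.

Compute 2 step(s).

f(x) = e^x - x² - 2
x₀ = 0.82, x₁ = 1.87

Secant formula: x_{n+1} = x_n - f(x_n)(x_n - x_{n-1})/(f(x_n) - f(x_{n-1}))

Iteration 1:
  f(0.820000) = -0.401900
  f(1.870000) = 0.991396
  x_2 = 1.870000 - 0.991396×(1.870000 - 0.820000)/(0.991396 - (-0.401900))
       = 1.122875
Iteration 2:
  f(1.870000) = 0.991396
  f(1.122875) = -0.187170
  x_3 = 1.122875 - (-0.187170)×(1.122875 - 1.870000)/(-0.187170 - 0.991396)
       = 1.241527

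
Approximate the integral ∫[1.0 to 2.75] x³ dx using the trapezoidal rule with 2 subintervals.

f(x) = x³
a = 1.0, b = 2.75, n = 2
h = (b - a)/n = 0.875000

Trapezoidal rule: (h/2)[f(x₀) + 2f(x₁) + 2f(x₂) + ... + f(xₙ)]

x_0 = 1.0000, f(x_0) = 1.000000, coefficient = 1
x_1 = 1.8750, f(x_1) = 6.591797, coefficient = 2
x_2 = 2.7500, f(x_2) = 20.796875, coefficient = 1

I ≈ (0.875000/2) × 34.980469 = 15.303955
Exact value: 14.047852
Error: 1.256104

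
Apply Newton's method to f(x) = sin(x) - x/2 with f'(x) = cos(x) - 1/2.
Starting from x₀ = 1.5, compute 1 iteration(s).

f(x) = sin(x) - x/2
f'(x) = cos(x) - 1/2
x₀ = 1.5

Newton-Raphson formula: x_{n+1} = x_n - f(x_n)/f'(x_n)

Iteration 1:
  f(1.500000) = 0.247495
  f'(1.500000) = -0.429263
  x_1 = 1.500000 - 0.247495/(-0.429263) = 2.076558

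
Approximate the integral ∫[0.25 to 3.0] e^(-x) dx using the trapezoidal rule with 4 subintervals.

f(x) = e^(-x)
a = 0.25, b = 3.0, n = 4
h = (b - a)/n = 0.687500

Trapezoidal rule: (h/2)[f(x₀) + 2f(x₁) + 2f(x₂) + ... + f(xₙ)]

x_0 = 0.2500, f(x_0) = 0.778801, coefficient = 1
x_1 = 0.9375, f(x_1) = 0.391606, coefficient = 2
x_2 = 1.6250, f(x_2) = 0.196912, coefficient = 2
x_3 = 2.3125, f(x_3) = 0.099013, coefficient = 2
x_4 = 3.0000, f(x_4) = 0.049787, coefficient = 1

I ≈ (0.687500/2) × 2.203649 = 0.757504
Exact value: 0.729014
Error: 0.028491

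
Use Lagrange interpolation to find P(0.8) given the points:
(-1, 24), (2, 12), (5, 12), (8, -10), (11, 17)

Lagrange interpolation formula:
P(x) = Σ yᵢ × Lᵢ(x)
where Lᵢ(x) = Π_{j≠i} (x - xⱼ)/(xᵢ - xⱼ)

L_0(0.8) = (0.8 - 2)/(-1 - 2) × (0.8 - 5)/(-1 - 5) × (0.8 - 8)/(-1 - 8) × (0.8 - 11)/(-1 - 11) = 0.190400
L_1(0.8) = (0.8 - (-1))/(2 - (-1)) × (0.8 - 5)/(2 - 5) × (0.8 - 8)/(2 - 8) × (0.8 - 11)/(2 - 11) = 1.142400
L_2(0.8) = (0.8 - (-1))/(5 - (-1)) × (0.8 - 2)/(5 - 2) × (0.8 - 8)/(5 - 8) × (0.8 - 11)/(5 - 11) = -0.489600
L_3(0.8) = (0.8 - (-1))/(8 - (-1)) × (0.8 - 2)/(8 - 2) × (0.8 - 5)/(8 - 5) × (0.8 - 11)/(8 - 11) = 0.190400
L_4(0.8) = (0.8 - (-1))/(11 - (-1)) × (0.8 - 2)/(11 - 2) × (0.8 - 5)/(11 - 5) × (0.8 - 8)/(11 - 8) = -0.033600

P(0.8) = 24×L_0(0.8) + 12×L_1(0.8) + 12×L_2(0.8) + (-10)×L_3(0.8) + 17×L_4(0.8)
P(0.8) = 9.928000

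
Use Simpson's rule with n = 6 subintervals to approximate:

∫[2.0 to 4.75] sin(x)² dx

f(x) = sin(x)²
a = 2.0, b = 4.75, n = 6
h = (b - a)/n = 0.458333

Simpson's rule: (h/3)[f(x₀) + 4f(x₁) + 2f(x₂) + ... + f(xₙ)]

x_0 = 2.0000, f(x_0) = 0.826822, coefficient = 1
x_1 = 2.4583, f(x_1) = 0.398570, coefficient = 4
x_2 = 2.9167, f(x_2) = 0.049744, coefficient = 2
x_3 = 3.3750, f(x_3) = 0.053497, coefficient = 4
x_4 = 3.8333, f(x_4) = 0.406889, coefficient = 2
x_5 = 4.2917, f(x_5) = 0.833193, coefficient = 4
x_6 = 4.7500, f(x_6) = 0.998586, coefficient = 1

I ≈ (0.458333/3) × 7.879715 = 1.203845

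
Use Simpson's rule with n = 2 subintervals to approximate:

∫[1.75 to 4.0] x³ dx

f(x) = x³
a = 1.75, b = 4.0, n = 2
h = (b - a)/n = 1.125000

Simpson's rule: (h/3)[f(x₀) + 4f(x₁) + 2f(x₂) + ... + f(xₙ)]

x_0 = 1.7500, f(x_0) = 5.359375, coefficient = 1
x_1 = 2.8750, f(x_1) = 23.763672, coefficient = 4
x_2 = 4.0000, f(x_2) = 64.000000, coefficient = 1

I ≈ (1.125000/3) × 164.414062 = 61.655273
Exact value: 61.655273
Error: 0.000000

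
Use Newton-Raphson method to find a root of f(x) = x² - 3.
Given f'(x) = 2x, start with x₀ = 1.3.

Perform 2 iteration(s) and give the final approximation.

f(x) = x² - 3
f'(x) = 2x
x₀ = 1.3

Newton-Raphson formula: x_{n+1} = x_n - f(x_n)/f'(x_n)

Iteration 1:
  f(1.300000) = -1.310000
  f'(1.300000) = 2.600000
  x_1 = 1.300000 - (-1.310000)/2.600000 = 1.803846
Iteration 2:
  f(1.803846) = 0.253861
  f'(1.803846) = 3.607692
  x_2 = 1.803846 - 0.253861/3.607692 = 1.733480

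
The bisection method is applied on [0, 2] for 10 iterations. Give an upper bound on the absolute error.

Bisection error bound: |error| ≤ (b-a)/2^n
|error| ≤ (2 - 0)/2^10 = 2/2^10
|error| ≤ 0.0019531250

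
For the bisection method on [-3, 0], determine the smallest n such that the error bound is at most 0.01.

We need (b-a)/2^n ≤ 0.01
(0 - (-3))/2^n ≤ 0.01
3/2^n ≤ 0.01
2^n ≥ 300
n ≥ log₂(300) = 8.23
n ≥ 9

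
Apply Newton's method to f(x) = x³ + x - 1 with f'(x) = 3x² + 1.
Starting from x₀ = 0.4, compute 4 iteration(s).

f(x) = x³ + x - 1
f'(x) = 3x² + 1
x₀ = 0.4

Newton-Raphson formula: x_{n+1} = x_n - f(x_n)/f'(x_n)

Iteration 1:
  f(0.400000) = -0.536000
  f'(0.400000) = 1.480000
  x_1 = 0.400000 - (-0.536000)/1.480000 = 0.762162
Iteration 2:
  f(0.762162) = 0.204895
  f'(0.762162) = 2.742673
  x_2 = 0.762162 - 0.204895/2.742673 = 0.687456
Iteration 3:
  f(0.687456) = 0.012344
  f'(0.687456) = 2.417786
  x_3 = 0.687456 - 0.012344/2.417786 = 0.682350
Iteration 4:
  f(0.682350) = 0.000054
  f'(0.682350) = 2.396805
  x_4 = 0.682350 - 0.000054/2.396805 = 0.682328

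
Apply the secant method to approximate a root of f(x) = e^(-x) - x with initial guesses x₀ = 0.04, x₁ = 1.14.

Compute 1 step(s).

f(x) = e^(-x) - x
x₀ = 0.04, x₁ = 1.14

Secant formula: x_{n+1} = x_n - f(x_n)(x_n - x_{n-1})/(f(x_n) - f(x_{n-1}))

Iteration 1:
  f(0.040000) = 0.920789
  f(1.140000) = -0.820181
  x_2 = 1.140000 - (-0.820181)×(1.140000 - 0.040000)/(-0.820181 - 0.920789)
       = 0.621784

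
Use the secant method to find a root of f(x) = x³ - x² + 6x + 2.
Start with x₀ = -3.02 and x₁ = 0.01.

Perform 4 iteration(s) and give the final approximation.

f(x) = x³ - x² + 6x + 2
x₀ = -3.02, x₁ = 0.01

Secant formula: x_{n+1} = x_n - f(x_n)(x_n - x_{n-1})/(f(x_n) - f(x_{n-1}))

Iteration 1:
  f(-3.020000) = -52.784008
  f(0.010000) = 2.059901
  x_2 = 0.010000 - 2.059901×(0.010000 - (-3.020000))/(2.059901 - (-52.784008))
       = -0.103805
Iteration 2:
  f(0.010000) = 2.059901
  f(-0.103805) = 1.365277
  x_3 = -0.103805 - 1.365277×(-0.103805 - 0.010000)/(1.365277 - 2.059901)
       = -0.327487
Iteration 3:
  f(-0.103805) = 1.365277
  f(-0.327487) = -0.107293
  x_4 = -0.327487 - (-0.107293)×(-0.327487 - (-0.103805))/(-0.107293 - 1.365277)
       = -0.311189
Iteration 4:
  f(-0.327487) = -0.107293
  f(-0.311189) = 0.005889
  x_5 = -0.311189 - 0.005889×(-0.311189 - (-0.327487))/(0.005889 - (-0.107293))
       = -0.312037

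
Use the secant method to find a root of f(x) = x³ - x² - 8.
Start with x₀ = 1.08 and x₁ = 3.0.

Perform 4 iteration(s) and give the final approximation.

f(x) = x³ - x² - 8
x₀ = 1.08, x₁ = 3.0

Secant formula: x_{n+1} = x_n - f(x_n)(x_n - x_{n-1})/(f(x_n) - f(x_{n-1}))

Iteration 1:
  f(1.080000) = -7.906688
  f(3.000000) = 10.000000
  x_2 = 3.000000 - 10.000000×(3.000000 - 1.080000)/(10.000000 - (-7.906688))
       = 1.927775
Iteration 2:
  f(3.000000) = 10.000000
  f(1.927775) = -4.552095
  x_3 = 1.927775 - (-4.552095)×(1.927775 - 3.000000)/(-4.552095 - 10.000000)
       = 2.263182
Iteration 3:
  f(1.927775) = -4.552095
  f(2.263182) = -1.529995
  x_4 = 2.263182 - (-1.529995)×(2.263182 - 1.927775)/(-1.529995 - (-4.552095))
       = 2.432988
Iteration 4:
  f(2.263182) = -1.529995
  f(2.432988) = 0.482468
  x_5 = 2.432988 - 0.482468×(2.432988 - 2.263182)/(0.482468 - (-1.529995))
       = 2.392278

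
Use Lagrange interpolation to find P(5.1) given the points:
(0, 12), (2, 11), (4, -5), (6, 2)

Lagrange interpolation formula:
P(x) = Σ yᵢ × Lᵢ(x)
where Lᵢ(x) = Π_{j≠i} (x - xⱼ)/(xᵢ - xⱼ)

L_0(5.1) = (5.1 - 2)/(0 - 2) × (5.1 - 4)/(0 - 4) × (5.1 - 6)/(0 - 6) = 0.063937
L_1(5.1) = (5.1 - 0)/(2 - 0) × (5.1 - 4)/(2 - 4) × (5.1 - 6)/(2 - 6) = -0.315562
L_2(5.1) = (5.1 - 0)/(4 - 0) × (5.1 - 2)/(4 - 2) × (5.1 - 6)/(4 - 6) = 0.889313
L_3(5.1) = (5.1 - 0)/(6 - 0) × (5.1 - 2)/(6 - 2) × (5.1 - 4)/(6 - 4) = 0.362312

P(5.1) = 12×L_0(5.1) + 11×L_1(5.1) + (-5)×L_2(5.1) + 2×L_3(5.1)
P(5.1) = -6.425875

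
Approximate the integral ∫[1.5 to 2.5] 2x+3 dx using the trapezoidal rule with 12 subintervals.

f(x) = 2x+3
a = 1.5, b = 2.5, n = 12
h = (b - a)/n = 0.083333

Trapezoidal rule: (h/2)[f(x₀) + 2f(x₁) + 2f(x₂) + ... + f(xₙ)]

x_0 = 1.5000, f(x_0) = 6.000000, coefficient = 1
x_1 = 1.5833, f(x_1) = 6.166667, coefficient = 2
x_2 = 1.6667, f(x_2) = 6.333333, coefficient = 2
x_3 = 1.7500, f(x_3) = 6.500000, coefficient = 2
x_4 = 1.8333, f(x_4) = 6.666667, coefficient = 2
x_5 = 1.9167, f(x_5) = 6.833333, coefficient = 2
x_6 = 2.0000, f(x_6) = 7.000000, coefficient = 2
x_7 = 2.0833, f(x_7) = 7.166667, coefficient = 2
x_8 = 2.1667, f(x_8) = 7.333333, coefficient = 2
x_9 = 2.2500, f(x_9) = 7.500000, coefficient = 2
x_10 = 2.3333, f(x_10) = 7.666667, coefficient = 2
x_11 = 2.4167, f(x_11) = 7.833333, coefficient = 2
x_12 = 2.5000, f(x_12) = 8.000000, coefficient = 1

I ≈ (0.083333/2) × 168.000000 = 7.000000
Exact value: 7.000000
Error: 0.000000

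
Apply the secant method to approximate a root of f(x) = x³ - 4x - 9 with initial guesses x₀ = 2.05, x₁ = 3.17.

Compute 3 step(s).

f(x) = x³ - 4x - 9
x₀ = 2.05, x₁ = 3.17

Secant formula: x_{n+1} = x_n - f(x_n)(x_n - x_{n-1})/(f(x_n) - f(x_{n-1}))

Iteration 1:
  f(2.050000) = -8.584875
  f(3.170000) = 10.175013
  x_2 = 3.170000 - 10.175013×(3.170000 - 2.050000)/(10.175013 - (-8.584875))
       = 2.562533
Iteration 2:
  f(3.170000) = 10.175013
  f(2.562533) = -2.423067
  x_3 = 2.562533 - (-2.423067)×(2.562533 - 3.170000)/(-2.423067 - 10.175013)
       = 2.679371
Iteration 3:
  f(2.562533) = -2.423067
  f(2.679371) = -0.482205
  x_4 = 2.679371 - (-0.482205)×(2.679371 - 2.562533)/(-0.482205 - (-2.423067))
       = 2.708399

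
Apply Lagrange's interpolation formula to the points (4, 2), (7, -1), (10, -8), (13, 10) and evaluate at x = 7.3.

Lagrange interpolation formula:
P(x) = Σ yᵢ × Lᵢ(x)
where Lᵢ(x) = Π_{j≠i} (x - xⱼ)/(xᵢ - xⱼ)

L_0(7.3) = (7.3 - 7)/(4 - 7) × (7.3 - 10)/(4 - 10) × (7.3 - 13)/(4 - 13) = -0.028500
L_1(7.3) = (7.3 - 4)/(7 - 4) × (7.3 - 10)/(7 - 10) × (7.3 - 13)/(7 - 13) = 0.940500
L_2(7.3) = (7.3 - 4)/(10 - 4) × (7.3 - 7)/(10 - 7) × (7.3 - 13)/(10 - 13) = 0.104500
L_3(7.3) = (7.3 - 4)/(13 - 4) × (7.3 - 7)/(13 - 7) × (7.3 - 10)/(13 - 10) = -0.016500

P(7.3) = 2×L_0(7.3) + (-1)×L_1(7.3) + (-8)×L_2(7.3) + 10×L_3(7.3)
P(7.3) = -1.998500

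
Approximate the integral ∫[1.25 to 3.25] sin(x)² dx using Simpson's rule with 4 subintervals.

f(x) = sin(x)²
a = 1.25, b = 3.25, n = 4
h = (b - a)/n = 0.500000

Simpson's rule: (h/3)[f(x₀) + 4f(x₁) + 2f(x₂) + ... + f(xₙ)]

x_0 = 1.2500, f(x_0) = 0.900572, coefficient = 1
x_1 = 1.7500, f(x_1) = 0.968228, coefficient = 4
x_2 = 2.2500, f(x_2) = 0.605398, coefficient = 2
x_3 = 2.7500, f(x_3) = 0.145665, coefficient = 4
x_4 = 3.2500, f(x_4) = 0.011706, coefficient = 1

I ≈ (0.500000/3) × 6.578648 = 1.096441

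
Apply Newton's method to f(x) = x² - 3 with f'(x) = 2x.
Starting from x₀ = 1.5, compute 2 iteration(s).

f(x) = x² - 3
f'(x) = 2x
x₀ = 1.5

Newton-Raphson formula: x_{n+1} = x_n - f(x_n)/f'(x_n)

Iteration 1:
  f(1.500000) = -0.750000
  f'(1.500000) = 3.000000
  x_1 = 1.500000 - (-0.750000)/3.000000 = 1.750000
Iteration 2:
  f(1.750000) = 0.062500
  f'(1.750000) = 3.500000
  x_2 = 1.750000 - 0.062500/3.500000 = 1.732143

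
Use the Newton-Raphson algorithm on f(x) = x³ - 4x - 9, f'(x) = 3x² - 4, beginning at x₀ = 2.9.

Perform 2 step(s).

f(x) = x³ - 4x - 9
f'(x) = 3x² - 4
x₀ = 2.9

Newton-Raphson formula: x_{n+1} = x_n - f(x_n)/f'(x_n)

Iteration 1:
  f(2.900000) = 3.789000
  f'(2.900000) = 21.230000
  x_1 = 2.900000 - 3.789000/21.230000 = 2.721526
Iteration 2:
  f(2.721526) = 0.271435
  f'(2.721526) = 18.220114
  x_2 = 2.721526 - 0.271435/18.220114 = 2.706629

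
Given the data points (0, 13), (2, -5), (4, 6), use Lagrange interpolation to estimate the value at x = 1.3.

Lagrange interpolation formula:
P(x) = Σ yᵢ × Lᵢ(x)
where Lᵢ(x) = Π_{j≠i} (x - xⱼ)/(xᵢ - xⱼ)

L_0(1.3) = (1.3 - 2)/(0 - 2) × (1.3 - 4)/(0 - 4) = 0.236250
L_1(1.3) = (1.3 - 0)/(2 - 0) × (1.3 - 4)/(2 - 4) = 0.877500
L_2(1.3) = (1.3 - 0)/(4 - 0) × (1.3 - 2)/(4 - 2) = -0.113750

P(1.3) = 13×L_0(1.3) + (-5)×L_1(1.3) + 6×L_2(1.3)
P(1.3) = -1.998750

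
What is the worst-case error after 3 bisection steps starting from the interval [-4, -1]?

Bisection error bound: |error| ≤ (b-a)/2^n
|error| ≤ (-1 - (-4))/2^3 = 3/2^3
|error| ≤ 0.3750000000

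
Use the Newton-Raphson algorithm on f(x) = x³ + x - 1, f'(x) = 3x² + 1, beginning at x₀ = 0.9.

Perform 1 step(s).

f(x) = x³ + x - 1
f'(x) = 3x² + 1
x₀ = 0.9

Newton-Raphson formula: x_{n+1} = x_n - f(x_n)/f'(x_n)

Iteration 1:
  f(0.900000) = 0.629000
  f'(0.900000) = 3.430000
  x_1 = 0.900000 - 0.629000/3.430000 = 0.716618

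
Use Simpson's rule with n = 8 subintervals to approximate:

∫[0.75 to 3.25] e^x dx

f(x) = e^x
a = 0.75, b = 3.25, n = 8
h = (b - a)/n = 0.312500

Simpson's rule: (h/3)[f(x₀) + 4f(x₁) + 2f(x₂) + ... + f(xₙ)]

x_0 = 0.7500, f(x_0) = 2.117000, coefficient = 1
x_1 = 1.0625, f(x_1) = 2.893596, coefficient = 4
x_2 = 1.3750, f(x_2) = 3.955077, coefficient = 2
x_3 = 1.6875, f(x_3) = 5.405949, coefficient = 4
x_4 = 2.0000, f(x_4) = 7.389056, coefficient = 2
x_5 = 2.3125, f(x_5) = 10.099642, coefficient = 4
x_6 = 2.6250, f(x_6) = 13.804574, coefficient = 2
x_7 = 2.9375, f(x_7) = 18.868616, coefficient = 4
x_8 = 3.2500, f(x_8) = 25.790340, coefficient = 1

I ≈ (0.312500/3) × 227.275965 = 23.674580
Exact value: 23.673340
Error: 0.001240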